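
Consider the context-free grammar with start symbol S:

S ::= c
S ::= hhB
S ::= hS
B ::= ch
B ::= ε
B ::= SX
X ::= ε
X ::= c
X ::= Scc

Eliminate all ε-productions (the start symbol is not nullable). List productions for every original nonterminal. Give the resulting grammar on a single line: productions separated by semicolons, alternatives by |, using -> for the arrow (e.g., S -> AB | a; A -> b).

Nullable set: {B, X}.
S -> hhB: B nullable, giving hh | hhB.
Drop B -> ε.
B -> SX: X nullable, giving S | SX.
Drop X -> ε.
Unchanged (no nullable symbols): S -> c; S -> hS; B -> ch; X -> Scc; X -> c.

S -> c | hS | hh | hhB; B -> S | SX | ch; X -> c | Scc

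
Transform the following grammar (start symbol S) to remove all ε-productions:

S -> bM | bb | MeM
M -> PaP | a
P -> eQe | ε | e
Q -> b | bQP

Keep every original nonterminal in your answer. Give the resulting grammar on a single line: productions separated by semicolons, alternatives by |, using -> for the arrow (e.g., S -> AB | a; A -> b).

Nullable set: {P}.
M -> PaP: P, P nullable, giving Pa | PaP | a | aP.
Drop P -> ε.
Q -> bQP: P nullable, giving bQ | bQP.
Unchanged (no nullable symbols): S -> MeM; S -> bM; S -> bb; M -> a; P -> e; P -> eQe; Q -> b.

S -> bM | bb | MeM; M -> a | Pa | aP | PaP; P -> e | eQe; Q -> b | bQ | bQP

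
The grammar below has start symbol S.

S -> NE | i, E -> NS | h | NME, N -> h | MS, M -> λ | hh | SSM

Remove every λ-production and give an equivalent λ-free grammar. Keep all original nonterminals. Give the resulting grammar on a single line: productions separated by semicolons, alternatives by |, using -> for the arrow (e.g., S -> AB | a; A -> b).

S -> i | NE; E -> h | NE | NS | NME; M -> SS | hh | SSM; N -> S | h | MS

Nullable set: {M}.
E -> NME: M nullable, giving NE | NME.
Drop M -> λ.
M -> SSM: M nullable, giving SS | SSM.
N -> MS: M nullable, giving MS | S.
Unchanged (no nullable symbols): S -> NE; S -> i; E -> NS; E -> h; M -> hh; N -> h.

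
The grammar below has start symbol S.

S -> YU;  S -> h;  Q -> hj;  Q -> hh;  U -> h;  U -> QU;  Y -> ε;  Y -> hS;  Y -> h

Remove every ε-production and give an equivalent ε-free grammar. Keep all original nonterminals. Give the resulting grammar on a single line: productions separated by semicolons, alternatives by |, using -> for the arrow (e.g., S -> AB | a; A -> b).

S -> U | h | YU; Q -> hh | hj; U -> h | QU; Y -> h | hS

Nullable set: {Y}.
S -> YU: Y nullable, giving U | YU.
Drop Y -> ε.
Unchanged (no nullable symbols): S -> h; Q -> hh; Q -> hj; U -> QU; U -> h; Y -> h; Y -> hS.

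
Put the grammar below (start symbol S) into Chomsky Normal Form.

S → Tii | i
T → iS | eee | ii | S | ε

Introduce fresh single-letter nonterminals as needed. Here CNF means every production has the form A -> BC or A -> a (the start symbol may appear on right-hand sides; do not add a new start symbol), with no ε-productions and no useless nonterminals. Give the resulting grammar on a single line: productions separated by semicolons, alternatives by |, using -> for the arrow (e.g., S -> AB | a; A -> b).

Nullable: {T}; after ε-elimination: S -> i | ii | Tii; T -> S | iS | ii | eee.
After unit-elimination: S -> i | ii | Tii; T -> i | iS | ii | Tii | eee.
TERM: introduce B -> e, A -> i and substitute in every rule of length ≥2.
BIN: S -> TAA becomes S -> TC, C -> AA; T -> BBB becomes T -> BD, D -> BB; T -> TAA becomes T -> TE, E -> AA.

S -> i | AA | TC; A -> i; B -> e; C -> AA; D -> BB; E -> AA; T -> i | AA | AS | BD | TE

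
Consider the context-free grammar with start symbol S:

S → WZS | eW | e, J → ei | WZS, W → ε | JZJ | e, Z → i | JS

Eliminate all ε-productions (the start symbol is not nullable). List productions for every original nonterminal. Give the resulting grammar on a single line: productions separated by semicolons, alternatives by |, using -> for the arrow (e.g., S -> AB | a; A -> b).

S -> e | ZS | eW | WZS; J -> ZS | ei | WZS; W -> e | JZJ; Z -> i | JS

Nullable set: {W}.
S -> WZS: W nullable, giving WZS | ZS.
S -> eW: W nullable, giving e | eW.
J -> WZS: W nullable, giving WZS | ZS.
Drop W -> ε.
Unchanged (no nullable symbols): S -> e; J -> ei; W -> JZJ; W -> e; Z -> JS; Z -> i.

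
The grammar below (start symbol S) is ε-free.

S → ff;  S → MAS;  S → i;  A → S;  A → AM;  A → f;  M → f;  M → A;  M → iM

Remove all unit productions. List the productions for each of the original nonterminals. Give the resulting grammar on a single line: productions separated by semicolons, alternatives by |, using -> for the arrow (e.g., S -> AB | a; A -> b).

S -> i | ff | MAS; A -> f | i | AM | ff | MAS; M -> f | i | AM | ff | iM | MAS

Unit productions: A->S, M->A.
Unit pairs (A ⇒* B via units): (A,S), (M,A), (M,S).
S: inherits non-unit rules of {S} → MAS | ff | i.
A: inherits non-unit rules of {A, S} → AM | MAS | f | ff | i.
M: inherits non-unit rules of {A, M, S} → AM | MAS | f | ff | i | iM.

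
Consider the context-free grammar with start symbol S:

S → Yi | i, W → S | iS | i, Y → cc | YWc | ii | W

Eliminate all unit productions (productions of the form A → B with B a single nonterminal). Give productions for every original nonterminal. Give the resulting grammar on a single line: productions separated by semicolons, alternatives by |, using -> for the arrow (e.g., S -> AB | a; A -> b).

S -> i | Yi; W -> i | Yi | iS; Y -> i | Yi | cc | iS | ii | YWc

Unit productions: W->S, Y->W.
Unit pairs (A ⇒* B via units): (W,S), (Y,S), (Y,W).
S: inherits non-unit rules of {S} → Yi | i.
W: inherits non-unit rules of {S, W} → Yi | i | iS.
Y: inherits non-unit rules of {S, W, Y} → YWc | Yi | cc | i | iS | ii.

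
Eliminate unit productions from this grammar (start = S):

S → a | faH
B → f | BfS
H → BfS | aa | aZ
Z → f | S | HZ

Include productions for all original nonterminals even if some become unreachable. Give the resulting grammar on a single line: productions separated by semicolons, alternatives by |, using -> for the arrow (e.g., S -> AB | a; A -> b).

Unit productions: Z->S.
Unit pairs (A ⇒* B via units): (Z,S).
S: inherits non-unit rules of {S} → a | faH.
B: inherits non-unit rules of {B} → BfS | f.
H: inherits non-unit rules of {H} → BfS | aZ | aa.
Z: inherits non-unit rules of {S, Z} → HZ | a | f | faH.

S -> a | faH; B -> f | BfS; H -> aZ | aa | BfS; Z -> a | f | HZ | faH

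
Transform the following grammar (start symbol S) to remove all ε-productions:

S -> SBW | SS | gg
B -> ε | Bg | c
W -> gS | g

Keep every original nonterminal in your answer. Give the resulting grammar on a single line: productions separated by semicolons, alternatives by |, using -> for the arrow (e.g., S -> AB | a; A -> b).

Nullable set: {B}.
S -> SBW: B nullable, giving SBW | SW.
Drop B -> ε.
B -> Bg: B nullable, giving Bg | g.
Unchanged (no nullable symbols): S -> SS; S -> gg; B -> c; W -> g; W -> gS.

S -> SS | SW | gg | SBW; B -> c | g | Bg; W -> g | gS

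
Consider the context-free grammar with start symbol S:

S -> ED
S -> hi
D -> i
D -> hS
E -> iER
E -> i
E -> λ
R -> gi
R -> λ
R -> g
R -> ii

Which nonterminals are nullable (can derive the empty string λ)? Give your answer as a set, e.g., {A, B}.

{E, R}

Directly nullable (have an ε-rule): {E, R}.
Not nullable: D, S — each has a terminal in every rule's right-hand side or depends on a non-nullable symbol.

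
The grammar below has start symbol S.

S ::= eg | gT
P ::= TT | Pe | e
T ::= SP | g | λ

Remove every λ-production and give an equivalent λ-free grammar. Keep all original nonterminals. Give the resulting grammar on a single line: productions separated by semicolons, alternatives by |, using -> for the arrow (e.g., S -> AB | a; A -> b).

Nullable set: {P, T}.
S -> gT: T nullable, giving g | gT.
P -> Pe: P nullable, giving Pe | e.
P -> TT: T, T nullable, giving T | TT.
Drop T -> λ.
T -> SP: P nullable, giving S | SP.
Unchanged (no nullable symbols): S -> eg; P -> e; T -> g.

S -> g | eg | gT; P -> T | e | Pe | TT; T -> S | g | SP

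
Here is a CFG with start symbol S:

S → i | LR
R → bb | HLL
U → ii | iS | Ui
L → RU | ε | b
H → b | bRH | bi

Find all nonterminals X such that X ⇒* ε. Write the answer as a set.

Directly nullable (have an ε-rule): {L}.
Not nullable: H, R, S, U — each has a terminal in every rule's right-hand side or depends on a non-nullable symbol.

{L}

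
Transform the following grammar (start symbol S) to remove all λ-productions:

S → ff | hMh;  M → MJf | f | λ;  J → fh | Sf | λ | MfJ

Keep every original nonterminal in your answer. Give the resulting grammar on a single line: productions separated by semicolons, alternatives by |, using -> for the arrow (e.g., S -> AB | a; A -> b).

Nullable set: {J, M}.
S -> hMh: M nullable, giving hMh | hh.
Drop J -> λ.
J -> MfJ: M, J nullable, giving Mf | MfJ | f | fJ.
Drop M -> λ.
M -> MJf: M, J nullable, giving Jf | MJf | Mf | f.
Unchanged (no nullable symbols): S -> ff; J -> Sf; J -> fh; M -> f.

S -> ff | hh | hMh; J -> f | Mf | Sf | fJ | fh | MfJ; M -> f | Jf | Mf | MJf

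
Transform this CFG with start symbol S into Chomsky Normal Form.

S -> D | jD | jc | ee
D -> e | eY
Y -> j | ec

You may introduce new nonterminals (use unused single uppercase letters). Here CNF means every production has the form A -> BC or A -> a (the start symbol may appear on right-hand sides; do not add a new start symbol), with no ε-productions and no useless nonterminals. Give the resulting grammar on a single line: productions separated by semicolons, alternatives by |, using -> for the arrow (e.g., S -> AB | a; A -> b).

S -> e | AA | AY | BC | BD; A -> e; B -> j; C -> c; D -> e | AY; Y -> j | AC

No ε-productions.
After unit-elimination: S -> e | eY | ee | jD | jc; D -> e | eY; Y -> j | ec.
TERM: introduce C -> c, A -> e, B -> j and substitute in every rule of length ≥2.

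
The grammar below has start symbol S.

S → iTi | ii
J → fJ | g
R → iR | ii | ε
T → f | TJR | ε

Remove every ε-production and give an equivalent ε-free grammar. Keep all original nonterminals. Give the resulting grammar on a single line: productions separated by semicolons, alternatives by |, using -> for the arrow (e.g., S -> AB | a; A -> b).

S -> ii | iTi; J -> g | fJ; R -> i | iR | ii; T -> J | f | JR | TJ | TJR

Nullable set: {R, T}.
S -> iTi: T nullable, giving iTi | ii.
Drop R -> ε.
R -> iR: R nullable, giving i | iR.
Drop T -> ε.
T -> TJR: T, R nullable, giving J | JR | TJ | TJR.
Unchanged (no nullable symbols): S -> ii; J -> fJ; J -> g; R -> ii; T -> f.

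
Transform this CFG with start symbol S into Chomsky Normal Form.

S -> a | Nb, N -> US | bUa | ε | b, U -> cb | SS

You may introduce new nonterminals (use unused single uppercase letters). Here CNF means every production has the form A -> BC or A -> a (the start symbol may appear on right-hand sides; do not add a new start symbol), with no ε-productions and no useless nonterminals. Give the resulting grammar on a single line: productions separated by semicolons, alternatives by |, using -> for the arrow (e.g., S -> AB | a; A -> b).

S -> a | b | NA; A -> b; B -> a; C -> c; D -> UB; N -> b | AD | US; U -> CA | SS

Nullable: {N}; after ε-elimination: S -> a | b | Nb; N -> b | US | bUa; U -> SS | cb.
No unit productions to eliminate.
TERM: introduce B -> a, A -> b, C -> c and substitute in every rule of length ≥2.
BIN: N -> AUB becomes N -> AD, D -> UB.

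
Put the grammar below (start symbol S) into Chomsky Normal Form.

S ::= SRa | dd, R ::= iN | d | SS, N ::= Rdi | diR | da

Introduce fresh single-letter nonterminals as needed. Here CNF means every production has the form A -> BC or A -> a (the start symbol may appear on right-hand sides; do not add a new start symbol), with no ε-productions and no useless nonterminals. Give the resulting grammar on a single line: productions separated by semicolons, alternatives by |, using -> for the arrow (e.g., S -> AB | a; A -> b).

S -> AA | SF; A -> d; B -> i; C -> a; D -> BR; E -> AB; F -> RC; N -> AC | AD | RE; R -> d | BN | SS

No ε-productions.
No unit productions to eliminate.
TERM: introduce C -> a, A -> d, B -> i and substitute in every rule of length ≥2.
BIN: N -> ABR becomes N -> AD, D -> BR; N -> RAB becomes N -> RE, E -> AB; S -> SRC becomes S -> SF, F -> RC.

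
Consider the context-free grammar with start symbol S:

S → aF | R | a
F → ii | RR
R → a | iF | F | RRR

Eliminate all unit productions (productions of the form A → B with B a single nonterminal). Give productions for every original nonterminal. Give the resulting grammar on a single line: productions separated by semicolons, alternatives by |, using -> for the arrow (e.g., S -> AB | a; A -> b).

S -> a | RR | aF | iF | ii | RRR; F -> RR | ii; R -> a | RR | iF | ii | RRR

Unit productions: R->F, S->R.
Unit pairs (A ⇒* B via units): (R,F), (S,F), (S,R).
S: inherits non-unit rules of {F, R, S} → RR | RRR | a | aF | iF | ii.
F: inherits non-unit rules of {F} → RR | ii.
R: inherits non-unit rules of {F, R} → RR | RRR | a | iF | ii.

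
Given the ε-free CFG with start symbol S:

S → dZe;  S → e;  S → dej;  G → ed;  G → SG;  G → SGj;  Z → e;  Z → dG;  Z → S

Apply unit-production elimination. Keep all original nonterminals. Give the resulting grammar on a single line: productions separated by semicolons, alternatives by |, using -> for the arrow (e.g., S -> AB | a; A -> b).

Unit productions: Z->S.
Unit pairs (A ⇒* B via units): (Z,S).
S: inherits non-unit rules of {S} → dZe | dej | e.
G: inherits non-unit rules of {G} → SG | SGj | ed.
Z: inherits non-unit rules of {S, Z} → dG | dZe | dej | e.

S -> e | dZe | dej; G -> SG | ed | SGj; Z -> e | dG | dZe | dej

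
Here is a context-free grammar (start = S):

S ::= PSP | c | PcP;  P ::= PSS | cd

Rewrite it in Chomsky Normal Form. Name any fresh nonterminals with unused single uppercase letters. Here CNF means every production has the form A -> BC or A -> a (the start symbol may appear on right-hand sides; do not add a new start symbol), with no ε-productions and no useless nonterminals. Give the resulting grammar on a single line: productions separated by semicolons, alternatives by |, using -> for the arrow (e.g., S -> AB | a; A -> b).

S -> c | PD | PE; A -> c; B -> d; C -> SS; D -> AP; E -> SP; P -> AB | PC

No ε-productions.
No unit productions to eliminate.
TERM: introduce A -> c, B -> d and substitute in every rule of length ≥2.
BIN: P -> PSS becomes P -> PC, C -> SS; S -> PAP becomes S -> PD, D -> AP; S -> PSP becomes S -> PE, E -> SP.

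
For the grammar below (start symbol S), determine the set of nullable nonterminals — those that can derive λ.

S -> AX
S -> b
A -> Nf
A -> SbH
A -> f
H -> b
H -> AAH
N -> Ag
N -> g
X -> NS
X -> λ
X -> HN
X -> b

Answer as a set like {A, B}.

Directly nullable (have an ε-rule): {X}.
Not nullable: A, H, N, S — each has a terminal in every rule's right-hand side or depends on a non-nullable symbol.

{X}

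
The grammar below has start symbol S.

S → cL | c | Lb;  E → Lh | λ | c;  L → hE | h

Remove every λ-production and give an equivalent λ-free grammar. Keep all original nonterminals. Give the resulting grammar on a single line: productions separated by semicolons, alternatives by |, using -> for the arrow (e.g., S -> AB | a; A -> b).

S -> c | Lb | cL; E -> c | Lh; L -> h | hE

Nullable set: {E}.
Drop E -> λ.
L -> hE: E nullable, giving h | hE.
Unchanged (no nullable symbols): S -> Lb; S -> c; S -> cL; E -> Lh; E -> c; L -> h.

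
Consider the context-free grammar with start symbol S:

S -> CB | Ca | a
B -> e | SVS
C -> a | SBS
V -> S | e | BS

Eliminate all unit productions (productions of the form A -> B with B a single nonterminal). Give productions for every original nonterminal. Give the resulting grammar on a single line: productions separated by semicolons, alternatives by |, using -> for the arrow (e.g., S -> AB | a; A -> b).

S -> a | CB | Ca; B -> e | SVS; C -> a | SBS; V -> a | e | BS | CB | Ca

Unit productions: V->S.
Unit pairs (A ⇒* B via units): (V,S).
S: inherits non-unit rules of {S} → CB | Ca | a.
B: inherits non-unit rules of {B} → SVS | e.
C: inherits non-unit rules of {C} → SBS | a.
V: inherits non-unit rules of {S, V} → BS | CB | Ca | a | e.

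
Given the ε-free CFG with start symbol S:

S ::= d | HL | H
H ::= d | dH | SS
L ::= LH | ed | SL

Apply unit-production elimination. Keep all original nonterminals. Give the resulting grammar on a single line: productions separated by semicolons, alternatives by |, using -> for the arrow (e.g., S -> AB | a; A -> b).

S -> d | HL | SS | dH; H -> d | SS | dH; L -> LH | SL | ed

Unit productions: S->H.
Unit pairs (A ⇒* B via units): (S,H).
S: inherits non-unit rules of {H, S} → HL | SS | d | dH.
H: inherits non-unit rules of {H} → SS | d | dH.
L: inherits non-unit rules of {L} → LH | SL | ed.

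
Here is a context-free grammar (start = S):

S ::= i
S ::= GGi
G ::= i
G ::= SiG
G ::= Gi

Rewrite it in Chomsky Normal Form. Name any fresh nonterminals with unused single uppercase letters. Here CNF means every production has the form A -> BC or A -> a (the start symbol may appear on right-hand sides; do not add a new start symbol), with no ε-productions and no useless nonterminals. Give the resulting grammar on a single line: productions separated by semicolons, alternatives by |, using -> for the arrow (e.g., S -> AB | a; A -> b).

No ε-productions.
No unit productions to eliminate.
TERM: introduce A -> i and substitute in every rule of length ≥2.
BIN: G -> SAG becomes G -> SB, B -> AG; S -> GGA becomes S -> GC, C -> GA.

S -> i | GC; A -> i; B -> AG; C -> GA; G -> i | GA | SB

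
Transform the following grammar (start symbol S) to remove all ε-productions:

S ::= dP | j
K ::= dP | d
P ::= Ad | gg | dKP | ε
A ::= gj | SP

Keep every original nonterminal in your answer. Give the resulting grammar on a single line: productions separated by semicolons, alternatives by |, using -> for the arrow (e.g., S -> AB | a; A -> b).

Nullable set: {P}.
S -> dP: P nullable, giving d | dP.
A -> SP: P nullable, giving S | SP.
K -> dP: P nullable, giving d | dP.
Drop P -> ε.
P -> dKP: P nullable, giving dK | dKP.
Unchanged (no nullable symbols): S -> j; A -> gj; K -> d; P -> Ad; P -> gg.

S -> d | j | dP; A -> S | SP | gj; K -> d | dP; P -> Ad | dK | gg | dKP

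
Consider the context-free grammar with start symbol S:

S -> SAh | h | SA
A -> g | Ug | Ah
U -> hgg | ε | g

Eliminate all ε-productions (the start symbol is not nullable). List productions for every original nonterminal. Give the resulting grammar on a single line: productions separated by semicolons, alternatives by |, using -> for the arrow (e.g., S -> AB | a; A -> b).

S -> h | SA | SAh; A -> g | Ah | Ug; U -> g | hgg

Nullable set: {U}.
A -> Ug: U nullable, giving Ug | g.
Drop U -> ε.
Unchanged (no nullable symbols): S -> SA; S -> SAh; S -> h; A -> Ah; A -> g; U -> g; U -> hgg.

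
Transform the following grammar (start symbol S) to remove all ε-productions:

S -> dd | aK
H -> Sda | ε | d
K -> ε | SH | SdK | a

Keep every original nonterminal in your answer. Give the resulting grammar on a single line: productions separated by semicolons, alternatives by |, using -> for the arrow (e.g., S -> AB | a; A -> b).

S -> a | aK | dd; H -> d | Sda; K -> S | a | SH | Sd | SdK

Nullable set: {H, K}.
S -> aK: K nullable, giving a | aK.
Drop H -> ε.
Drop K -> ε.
K -> SH: H nullable, giving S | SH.
K -> SdK: K nullable, giving Sd | SdK.
Unchanged (no nullable symbols): S -> dd; H -> Sda; H -> d; K -> a.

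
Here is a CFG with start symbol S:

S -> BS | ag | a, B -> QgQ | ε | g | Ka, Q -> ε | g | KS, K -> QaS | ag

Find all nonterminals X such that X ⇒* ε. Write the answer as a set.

{B, Q}

Directly nullable (have an ε-rule): {B, Q}.
Not nullable: K, S — each has a terminal in every rule's right-hand side or depends on a non-nullable symbol.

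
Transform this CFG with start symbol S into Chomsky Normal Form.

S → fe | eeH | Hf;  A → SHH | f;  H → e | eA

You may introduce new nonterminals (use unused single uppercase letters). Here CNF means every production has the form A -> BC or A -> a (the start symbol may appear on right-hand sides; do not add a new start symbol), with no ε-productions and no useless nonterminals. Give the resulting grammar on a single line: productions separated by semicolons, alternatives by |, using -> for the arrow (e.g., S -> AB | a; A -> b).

S -> BE | CB | HC; A -> f | SD; B -> e; C -> f; D -> HH; E -> BH; H -> e | BA

No ε-productions.
No unit productions to eliminate.
TERM: introduce B -> e, C -> f and substitute in every rule of length ≥2.
BIN: A -> SHH becomes A -> SD, D -> HH; S -> BBH becomes S -> BE, E -> BH.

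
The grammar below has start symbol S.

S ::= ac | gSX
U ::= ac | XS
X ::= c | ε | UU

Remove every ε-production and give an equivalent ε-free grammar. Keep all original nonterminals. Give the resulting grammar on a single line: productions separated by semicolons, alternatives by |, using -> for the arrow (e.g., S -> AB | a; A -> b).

Nullable set: {X}.
S -> gSX: X nullable, giving gS | gSX.
U -> XS: X nullable, giving S | XS.
Drop X -> ε.
Unchanged (no nullable symbols): S -> ac; U -> ac; X -> UU; X -> c.

S -> ac | gS | gSX; U -> S | XS | ac; X -> c | UU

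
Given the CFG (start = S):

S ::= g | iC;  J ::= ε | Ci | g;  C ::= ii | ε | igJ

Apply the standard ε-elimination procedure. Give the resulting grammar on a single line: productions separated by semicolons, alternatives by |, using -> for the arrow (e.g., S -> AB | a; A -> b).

S -> g | i | iC; C -> ig | ii | igJ; J -> g | i | Ci

Nullable set: {C, J}.
S -> iC: C nullable, giving i | iC.
Drop C -> ε.
C -> igJ: J nullable, giving ig | igJ.
Drop J -> ε.
J -> Ci: C nullable, giving Ci | i.
Unchanged (no nullable symbols): S -> g; C -> ii; J -> g.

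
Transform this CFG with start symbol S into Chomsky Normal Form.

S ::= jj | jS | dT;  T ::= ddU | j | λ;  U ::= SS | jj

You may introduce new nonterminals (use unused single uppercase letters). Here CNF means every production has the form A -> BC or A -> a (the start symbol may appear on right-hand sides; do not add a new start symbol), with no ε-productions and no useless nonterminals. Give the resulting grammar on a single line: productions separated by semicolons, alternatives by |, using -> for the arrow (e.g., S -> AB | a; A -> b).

Nullable: {T}; after ε-elimination: S -> d | dT | jS | jj; T -> j | ddU; U -> SS | jj.
No unit productions to eliminate.
TERM: introduce A -> d, B -> j and substitute in every rule of length ≥2.
BIN: T -> AAU becomes T -> AC, C -> AU.

S -> d | AT | BB | BS; A -> d; B -> j; C -> AU; T -> j | AC; U -> BB | SS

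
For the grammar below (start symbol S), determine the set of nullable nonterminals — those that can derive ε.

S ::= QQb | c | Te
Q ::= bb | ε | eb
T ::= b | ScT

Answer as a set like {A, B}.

Directly nullable (have an ε-rule): {Q}.
Not nullable: S, T — each has a terminal in every rule's right-hand side or depends on a non-nullable symbol.

{Q}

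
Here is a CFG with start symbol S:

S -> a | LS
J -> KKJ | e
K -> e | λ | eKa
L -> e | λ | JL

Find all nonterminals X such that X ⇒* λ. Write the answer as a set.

Directly nullable (have an ε-rule): {K, L}.
Not nullable: J, S — each has a terminal in every rule's right-hand side or depends on a non-nullable symbol.

{K, L}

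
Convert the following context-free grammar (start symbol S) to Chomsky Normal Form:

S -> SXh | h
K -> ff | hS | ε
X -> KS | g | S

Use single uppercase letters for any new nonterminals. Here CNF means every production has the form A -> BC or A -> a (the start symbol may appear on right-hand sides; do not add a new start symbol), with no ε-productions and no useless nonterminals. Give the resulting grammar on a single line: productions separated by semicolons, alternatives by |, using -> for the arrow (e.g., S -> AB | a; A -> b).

S -> h | SC; A -> f; B -> h; C -> XB; D -> XB; K -> AA | BS; X -> g | h | KS | SD

Nullable: {K}; after ε-elimination: S -> h | SXh; K -> ff | hS; X -> S | g | KS.
After unit-elimination: S -> h | SXh; K -> ff | hS; X -> g | h | KS | SXh.
TERM: introduce A -> f, B -> h and substitute in every rule of length ≥2.
BIN: S -> SXB becomes S -> SC, C -> XB; X -> SXB becomes X -> SD, D -> XB.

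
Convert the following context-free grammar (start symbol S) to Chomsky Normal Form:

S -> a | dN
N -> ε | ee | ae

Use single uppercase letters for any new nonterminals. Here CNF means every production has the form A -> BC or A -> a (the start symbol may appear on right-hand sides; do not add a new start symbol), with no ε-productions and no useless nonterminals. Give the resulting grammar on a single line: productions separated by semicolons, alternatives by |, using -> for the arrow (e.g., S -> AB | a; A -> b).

S -> a | d | CN; A -> a; B -> e; C -> d; N -> AB | BB

Nullable: {N}; after ε-elimination: S -> a | d | dN; N -> ae | ee.
No unit productions to eliminate.
TERM: introduce A -> a, C -> d, B -> e and substitute in every rule of length ≥2.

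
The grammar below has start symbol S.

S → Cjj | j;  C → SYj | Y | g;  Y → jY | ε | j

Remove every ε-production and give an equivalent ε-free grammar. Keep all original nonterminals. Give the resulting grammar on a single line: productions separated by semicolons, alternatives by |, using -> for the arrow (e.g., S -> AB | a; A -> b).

S -> j | jj | Cjj; C -> Y | g | Sj | SYj; Y -> j | jY

Nullable set: {C, Y}.
S -> Cjj: C nullable, giving Cjj | jj.
C -> SYj: Y nullable, giving SYj | Sj.
C -> Y: Y nullable, giving Y.
Drop Y -> ε.
Y -> jY: Y nullable, giving j | jY.
Unchanged (no nullable symbols): S -> j; C -> g; Y -> j.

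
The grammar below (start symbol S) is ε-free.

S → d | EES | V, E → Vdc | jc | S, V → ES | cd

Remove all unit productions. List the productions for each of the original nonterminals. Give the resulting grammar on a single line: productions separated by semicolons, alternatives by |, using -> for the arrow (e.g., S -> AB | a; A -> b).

S -> d | ES | cd | EES; E -> d | ES | cd | jc | EES | Vdc; V -> ES | cd

Unit productions: E->S, S->V.
Unit pairs (A ⇒* B via units): (E,S), (E,V), (S,V).
S: inherits non-unit rules of {S, V} → EES | ES | cd | d.
E: inherits non-unit rules of {E, S, V} → EES | ES | Vdc | cd | d | jc.
V: inherits non-unit rules of {V} → ES | cd.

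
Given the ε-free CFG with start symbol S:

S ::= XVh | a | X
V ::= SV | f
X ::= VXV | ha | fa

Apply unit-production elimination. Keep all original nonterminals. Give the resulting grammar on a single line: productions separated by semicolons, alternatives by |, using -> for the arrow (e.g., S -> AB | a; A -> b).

Unit productions: S->X.
Unit pairs (A ⇒* B via units): (S,X).
S: inherits non-unit rules of {S, X} → VXV | XVh | a | fa | ha.
V: inherits non-unit rules of {V} → SV | f.
X: inherits non-unit rules of {X} → VXV | fa | ha.

S -> a | fa | ha | VXV | XVh; V -> f | SV; X -> fa | ha | VXV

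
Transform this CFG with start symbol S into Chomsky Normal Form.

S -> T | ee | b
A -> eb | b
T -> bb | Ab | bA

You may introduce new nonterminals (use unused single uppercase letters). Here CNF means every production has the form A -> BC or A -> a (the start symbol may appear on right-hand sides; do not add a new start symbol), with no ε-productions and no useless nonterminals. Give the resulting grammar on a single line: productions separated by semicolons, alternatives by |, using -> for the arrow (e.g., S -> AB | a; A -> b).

No ε-productions.
After unit-elimination: S -> b | Ab | bA | bb | ee; A -> b | eb; T -> Ab | bA | bb.
TERM: introduce C -> b, B -> e and substitute in every rule of length ≥2.
Drop unreachable/unproductive: T.

S -> b | AC | BB | CA | CC; A -> b | BC; B -> e; C -> b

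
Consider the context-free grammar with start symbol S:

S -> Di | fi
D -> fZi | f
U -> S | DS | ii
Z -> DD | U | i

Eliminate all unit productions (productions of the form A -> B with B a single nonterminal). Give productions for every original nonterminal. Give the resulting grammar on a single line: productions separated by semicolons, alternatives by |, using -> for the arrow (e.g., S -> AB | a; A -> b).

S -> Di | fi; D -> f | fZi; U -> DS | Di | fi | ii; Z -> i | DD | DS | Di | fi | ii

Unit productions: U->S, Z->U.
Unit pairs (A ⇒* B via units): (U,S), (Z,S), (Z,U).
S: inherits non-unit rules of {S} → Di | fi.
D: inherits non-unit rules of {D} → f | fZi.
U: inherits non-unit rules of {S, U} → DS | Di | fi | ii.
Z: inherits non-unit rules of {S, U, Z} → DD | DS | Di | fi | i | ii.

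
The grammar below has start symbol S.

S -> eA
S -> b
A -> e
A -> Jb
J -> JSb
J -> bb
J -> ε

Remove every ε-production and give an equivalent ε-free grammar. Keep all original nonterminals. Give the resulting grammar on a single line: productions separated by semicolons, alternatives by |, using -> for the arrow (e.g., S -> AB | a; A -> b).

S -> b | eA; A -> b | e | Jb; J -> Sb | bb | JSb

Nullable set: {J}.
A -> Jb: J nullable, giving Jb | b.
Drop J -> ε.
J -> JSb: J nullable, giving JSb | Sb.
Unchanged (no nullable symbols): S -> b; S -> eA; A -> e; J -> bb.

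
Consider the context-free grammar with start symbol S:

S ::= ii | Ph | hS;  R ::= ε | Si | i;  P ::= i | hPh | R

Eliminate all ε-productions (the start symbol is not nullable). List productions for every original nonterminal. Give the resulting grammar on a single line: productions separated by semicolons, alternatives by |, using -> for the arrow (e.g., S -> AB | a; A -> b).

Nullable set: {P, R}.
S -> Ph: P nullable, giving Ph | h.
P -> R: R nullable, giving R.
P -> hPh: P nullable, giving hPh | hh.
Drop R -> ε.
Unchanged (no nullable symbols): S -> hS; S -> ii; P -> i; R -> Si; R -> i.

S -> h | Ph | hS | ii; P -> R | i | hh | hPh; R -> i | Si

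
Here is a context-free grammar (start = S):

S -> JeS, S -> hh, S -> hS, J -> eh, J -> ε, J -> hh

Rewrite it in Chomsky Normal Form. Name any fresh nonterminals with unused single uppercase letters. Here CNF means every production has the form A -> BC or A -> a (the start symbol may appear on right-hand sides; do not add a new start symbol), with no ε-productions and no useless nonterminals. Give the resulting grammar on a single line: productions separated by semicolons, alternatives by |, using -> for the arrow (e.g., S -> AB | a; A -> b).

S -> AS | BB | BS | JC; A -> e; B -> h; C -> AS; J -> AB | BB

Nullable: {J}; after ε-elimination: S -> eS | hS | hh | JeS; J -> eh | hh.
No unit productions to eliminate.
TERM: introduce A -> e, B -> h and substitute in every rule of length ≥2.
BIN: S -> JAS becomes S -> JC, C -> AS.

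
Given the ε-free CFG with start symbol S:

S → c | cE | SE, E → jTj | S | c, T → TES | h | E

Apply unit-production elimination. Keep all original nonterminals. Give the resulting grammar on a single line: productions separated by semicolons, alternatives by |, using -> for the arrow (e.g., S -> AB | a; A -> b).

S -> c | SE | cE; E -> c | SE | cE | jTj; T -> c | h | SE | cE | TES | jTj

Unit productions: E->S, T->E.
Unit pairs (A ⇒* B via units): (E,S), (T,E), (T,S).
S: inherits non-unit rules of {S} → SE | c | cE.
E: inherits non-unit rules of {E, S} → SE | c | cE | jTj.
T: inherits non-unit rules of {E, S, T} → SE | TES | c | cE | h | jTj.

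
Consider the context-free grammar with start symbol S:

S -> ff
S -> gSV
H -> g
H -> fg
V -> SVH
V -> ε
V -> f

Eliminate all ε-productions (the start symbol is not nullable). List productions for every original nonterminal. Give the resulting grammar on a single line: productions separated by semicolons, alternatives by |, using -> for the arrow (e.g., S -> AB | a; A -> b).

S -> ff | gS | gSV; H -> g | fg; V -> f | SH | SVH

Nullable set: {V}.
S -> gSV: V nullable, giving gS | gSV.
Drop V -> ε.
V -> SVH: V nullable, giving SH | SVH.
Unchanged (no nullable symbols): S -> ff; H -> fg; H -> g; V -> f.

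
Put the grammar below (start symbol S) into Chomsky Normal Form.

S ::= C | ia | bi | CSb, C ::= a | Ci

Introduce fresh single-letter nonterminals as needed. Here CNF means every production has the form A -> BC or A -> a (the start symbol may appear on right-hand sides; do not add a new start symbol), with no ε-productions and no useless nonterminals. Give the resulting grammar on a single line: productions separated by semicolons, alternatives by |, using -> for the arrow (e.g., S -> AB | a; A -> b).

No ε-productions.
After unit-elimination: S -> a | Ci | bi | ia | CSb; C -> a | Ci.
TERM: introduce D -> a, B -> b, A -> i and substitute in every rule of length ≥2.
BIN: S -> CSB becomes S -> CE, E -> SB.

S -> a | AD | BA | CA | CE; A -> i; B -> b; C -> a | CA; D -> a; E -> SB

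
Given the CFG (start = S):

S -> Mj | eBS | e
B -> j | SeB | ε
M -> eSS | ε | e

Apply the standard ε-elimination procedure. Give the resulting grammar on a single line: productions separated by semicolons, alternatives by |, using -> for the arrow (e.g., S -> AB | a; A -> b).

S -> e | j | Mj | eS | eBS; B -> j | Se | SeB; M -> e | eSS

Nullable set: {B, M}.
S -> Mj: M nullable, giving Mj | j.
S -> eBS: B nullable, giving eBS | eS.
Drop B -> ε.
B -> SeB: B nullable, giving Se | SeB.
Drop M -> ε.
Unchanged (no nullable symbols): S -> e; B -> j; M -> e; M -> eSS.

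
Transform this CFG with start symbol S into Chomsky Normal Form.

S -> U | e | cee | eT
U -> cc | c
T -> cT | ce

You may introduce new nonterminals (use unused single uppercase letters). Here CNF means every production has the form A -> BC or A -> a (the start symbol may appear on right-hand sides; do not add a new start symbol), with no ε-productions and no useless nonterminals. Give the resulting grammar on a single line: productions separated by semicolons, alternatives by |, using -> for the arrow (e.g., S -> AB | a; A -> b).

No ε-productions.
After unit-elimination: S -> c | e | cc | eT | cee; T -> cT | ce; U -> c | cc.
TERM: introduce A -> c, B -> e and substitute in every rule of length ≥2.
BIN: S -> ABB becomes S -> AC, C -> BB.
Drop unreachable/unproductive: U.

S -> c | e | AA | AC | BT; A -> c; B -> e; C -> BB; T -> AB | AT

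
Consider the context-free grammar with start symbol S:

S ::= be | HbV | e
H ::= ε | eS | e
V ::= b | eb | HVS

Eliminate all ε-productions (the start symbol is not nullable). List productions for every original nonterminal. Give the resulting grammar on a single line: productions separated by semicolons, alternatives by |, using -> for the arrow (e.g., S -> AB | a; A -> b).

S -> e | bV | be | HbV; H -> e | eS; V -> b | VS | eb | HVS

Nullable set: {H}.
S -> HbV: H nullable, giving HbV | bV.
Drop H -> ε.
V -> HVS: H nullable, giving HVS | VS.
Unchanged (no nullable symbols): S -> be; S -> e; H -> e; H -> eS; V -> b; V -> eb.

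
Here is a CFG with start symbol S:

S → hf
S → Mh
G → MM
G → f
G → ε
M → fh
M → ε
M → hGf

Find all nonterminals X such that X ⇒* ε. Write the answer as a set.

{G, M}

Directly nullable (have an ε-rule): {G, M}.
Not nullable: S — each has a terminal in every rule's right-hand side or depends on a non-nullable symbol.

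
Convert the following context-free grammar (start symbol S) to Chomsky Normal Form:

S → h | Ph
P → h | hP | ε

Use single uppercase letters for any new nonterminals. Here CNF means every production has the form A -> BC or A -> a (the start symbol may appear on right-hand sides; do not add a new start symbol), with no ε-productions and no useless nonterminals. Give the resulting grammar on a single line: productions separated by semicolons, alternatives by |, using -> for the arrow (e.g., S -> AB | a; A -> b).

Nullable: {P}; after ε-elimination: S -> h | Ph; P -> h | hP.
No unit productions to eliminate.
TERM: introduce A -> h and substitute in every rule of length ≥2.

S -> h | PA; A -> h; P -> h | AP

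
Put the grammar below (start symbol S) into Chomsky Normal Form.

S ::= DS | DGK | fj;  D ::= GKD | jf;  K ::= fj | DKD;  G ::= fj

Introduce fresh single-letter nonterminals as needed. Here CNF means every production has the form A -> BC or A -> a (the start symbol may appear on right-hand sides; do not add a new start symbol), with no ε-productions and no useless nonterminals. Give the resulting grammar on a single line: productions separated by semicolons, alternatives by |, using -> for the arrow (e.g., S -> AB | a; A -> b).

S -> BA | DF | DS; A -> j; B -> f; C -> KD; D -> AB | GC; E -> KD; F -> GK; G -> BA; K -> BA | DE

No ε-productions.
No unit productions to eliminate.
TERM: introduce B -> f, A -> j and substitute in every rule of length ≥2.
BIN: D -> GKD becomes D -> GC, C -> KD; K -> DKD becomes K -> DE, E -> KD; S -> DGK becomes S -> DF, F -> GK.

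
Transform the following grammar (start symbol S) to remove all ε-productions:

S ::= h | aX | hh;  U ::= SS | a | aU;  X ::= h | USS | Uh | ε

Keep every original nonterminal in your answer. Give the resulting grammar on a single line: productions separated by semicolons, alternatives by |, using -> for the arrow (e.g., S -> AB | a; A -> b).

Nullable set: {X}.
S -> aX: X nullable, giving a | aX.
Drop X -> ε.
Unchanged (no nullable symbols): S -> h; S -> hh; U -> SS; U -> a; U -> aU; X -> USS; X -> Uh; X -> h.

S -> a | h | aX | hh; U -> a | SS | aU; X -> h | Uh | USS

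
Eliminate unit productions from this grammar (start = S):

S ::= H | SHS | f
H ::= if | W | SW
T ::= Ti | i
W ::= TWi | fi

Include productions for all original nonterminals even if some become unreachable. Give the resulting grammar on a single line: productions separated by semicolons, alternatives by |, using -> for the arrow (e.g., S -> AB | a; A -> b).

Unit productions: H->W, S->H.
Unit pairs (A ⇒* B via units): (H,W), (S,H), (S,W).
S: inherits non-unit rules of {H, S, W} → SHS | SW | TWi | f | fi | if.
H: inherits non-unit rules of {H, W} → SW | TWi | fi | if.
T: inherits non-unit rules of {T} → Ti | i.
W: inherits non-unit rules of {W} → TWi | fi.

S -> f | SW | fi | if | SHS | TWi; H -> SW | fi | if | TWi; T -> i | Ti; W -> fi | TWi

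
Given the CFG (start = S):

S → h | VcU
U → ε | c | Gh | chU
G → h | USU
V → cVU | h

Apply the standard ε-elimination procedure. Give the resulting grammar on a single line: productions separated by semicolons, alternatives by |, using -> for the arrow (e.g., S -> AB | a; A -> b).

Nullable set: {U}.
S -> VcU: U nullable, giving Vc | VcU.
G -> USU: U, U nullable, giving S | SU | US | USU.
Drop U -> ε.
U -> chU: U nullable, giving ch | chU.
V -> cVU: U nullable, giving cV | cVU.
Unchanged (no nullable symbols): S -> h; G -> h; U -> Gh; U -> c; V -> h.

S -> h | Vc | VcU; G -> S | h | SU | US | USU; U -> c | Gh | ch | chU; V -> h | cV | cVU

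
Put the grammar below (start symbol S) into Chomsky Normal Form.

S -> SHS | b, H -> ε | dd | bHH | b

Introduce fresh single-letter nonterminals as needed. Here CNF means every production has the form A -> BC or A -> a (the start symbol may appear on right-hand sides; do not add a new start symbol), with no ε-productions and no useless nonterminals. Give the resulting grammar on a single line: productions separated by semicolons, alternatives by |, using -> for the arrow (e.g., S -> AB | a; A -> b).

Nullable: {H}; after ε-elimination: S -> b | SS | SHS; H -> b | bH | dd | bHH.
No unit productions to eliminate.
TERM: introduce A -> b, B -> d and substitute in every rule of length ≥2.
BIN: H -> AHH becomes H -> AC, C -> HH; S -> SHS becomes S -> SD, D -> HS.

S -> b | SD | SS; A -> b; B -> d; C -> HH; D -> HS; H -> b | AC | AH | BB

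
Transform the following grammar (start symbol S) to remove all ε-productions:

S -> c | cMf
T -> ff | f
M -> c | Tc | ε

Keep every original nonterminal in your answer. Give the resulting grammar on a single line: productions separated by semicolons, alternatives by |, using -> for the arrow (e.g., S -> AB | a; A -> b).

S -> c | cf | cMf; M -> c | Tc; T -> f | ff

Nullable set: {M}.
S -> cMf: M nullable, giving cMf | cf.
Drop M -> ε.
Unchanged (no nullable symbols): S -> c; M -> Tc; M -> c; T -> f; T -> ff.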